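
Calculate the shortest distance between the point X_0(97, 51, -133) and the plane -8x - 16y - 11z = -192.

n = (-8, -16, -11); n·P − (-192) = 63; |n| = 21; distance = 63/21 = 3.

3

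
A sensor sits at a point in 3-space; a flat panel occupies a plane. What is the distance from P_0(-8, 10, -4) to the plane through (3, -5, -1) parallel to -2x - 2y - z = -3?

Parallel planes share the normal n = (-2, -2, -1); since (3, -5, -1) lies on the plane, its equation is -2x - 2y - z = 5.
Then n·(-8, 10, -4) - 5 = -5.
|n| = √(4 + 4 + 1) = 3, so the distance is |-5|/3 = 5/3.

5/3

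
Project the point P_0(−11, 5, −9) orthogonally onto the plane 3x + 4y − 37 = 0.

n = (3, 4, 0), |n|² = 25, and n·P_0 − 37 = -50.
t = -50/25 = -2, so the foot is P_0 − t·n = (−11, 5, −9) − (-2)·(3, 4, 0) = (−5, 13, −9).

(-5, 13, -9)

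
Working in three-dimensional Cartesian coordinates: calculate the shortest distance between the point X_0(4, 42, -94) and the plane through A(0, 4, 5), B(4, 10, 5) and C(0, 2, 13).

29√53/53

AB = (4, 6, 0) and AC = (0, -2, 8), so a normal is n = AB × AC = (48, -32, -8).
n = (48, -32, -8); n·P − (-168) = -232; |n| = 8√53; distance = 232/(8√53) = 29/√53.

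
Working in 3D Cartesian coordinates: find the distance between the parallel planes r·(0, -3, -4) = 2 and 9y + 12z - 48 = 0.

Divide the second equation by -3 to match normals: -3y - 4z = -16.
With common normal n = (0, -3, -4) (|n| = 5), the distance is |2 − (-16)|/|n| = 18/5.

18/5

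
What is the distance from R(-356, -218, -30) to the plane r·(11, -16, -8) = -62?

Normal vector n = (11, -16, -8), and n·(-356, -218, -30) - (-62) = -126.
|n| = √(121 + 256 + 64) = 21, so the distance is |-126|/21 = 6.

6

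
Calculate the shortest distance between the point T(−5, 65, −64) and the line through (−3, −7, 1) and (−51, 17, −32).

2√1361

A direction vector is d = (−48, 24, −33).
AP = (−2, 72, −65), and AP × d = (−816, 3054, 3408).
|AP × d|² = 21607236 and |d|² = 3969, so the distance is √(21607236/3969) = √5444 = 2√1361.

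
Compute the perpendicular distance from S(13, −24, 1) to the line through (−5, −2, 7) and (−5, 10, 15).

A direction vector is d = (0, 12, 8).
AP = (18, −22, −6); AP·d = -312, |AP|² = 844, |d|² = 208.
distance² = |AP|² − (AP·d)²/|d|² = 844 − 97344/208 = 376, so the distance is 2√94.

2√94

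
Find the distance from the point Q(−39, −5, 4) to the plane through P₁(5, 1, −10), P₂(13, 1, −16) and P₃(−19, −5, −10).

4/13

P₁P₂ = (8, 0, −6) and P₁P₃ = (−24, −6, 0), so a normal is n = P₁P₂ × P₁P₃ = (−36, 144, −48).
n = (−36, 144, −48); n·P − 444 = 48; |n| = 156; distance = 48/156 = 4/13.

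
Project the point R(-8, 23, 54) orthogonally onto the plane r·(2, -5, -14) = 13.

n = (2, -5, -14), |n|² = 225, and n·R − 13 = -900.
t = -900/225 = -4, so the foot is R − t·n = (-8, 23, 54) − (-4)·(2, -5, -14) = (0, 3, -2).

(0, 3, -2)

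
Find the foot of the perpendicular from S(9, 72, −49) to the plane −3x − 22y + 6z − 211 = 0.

The perpendicular from S has direction n = (−3, −22, 6): r = (9, 72, −49) + λ(−3, −22, 6).
Substitute into the plane: n·(S + λn) = 211 gives -1905 + 529λ = 211, so λ = 4.
Foot = (9, 72, −49) + 4·(−3, −22, 6) = (−3, −16, −25).

(-3, -16, -25)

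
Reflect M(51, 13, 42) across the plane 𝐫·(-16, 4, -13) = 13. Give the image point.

(-45, 37, -36)

With n = (-16, 4, -13), the signed offset is (n·M − 13)/|n|² = -1323/441 = -3.
M' = M − 2t·n = (51, 13, 42) − (-6)·(-16, 4, -13) = (-45, 37, -36).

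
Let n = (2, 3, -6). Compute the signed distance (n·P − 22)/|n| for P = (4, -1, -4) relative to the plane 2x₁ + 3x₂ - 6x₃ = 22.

1

n·P − 22 = 7.
|n| = 7, so the signed distance is 7/7 = 1.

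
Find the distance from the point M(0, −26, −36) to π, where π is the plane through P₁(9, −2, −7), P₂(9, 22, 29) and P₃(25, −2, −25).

25/17

P₁P₂ = (0, 24, 36) and P₁P₃ = (16, 0, −18), so a normal is n = P₁P₂ × P₁P₃ = (−432, 576, −384).
Then n·(0, −26, −36) − (−2352) = 1200.
|n| = √(186624 + 331776 + 147456) = 816, so the distance is |1200|/816 = 25/17.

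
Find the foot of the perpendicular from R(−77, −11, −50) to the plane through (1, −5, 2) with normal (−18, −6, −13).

The perpendicular from R has direction n = (−18, −6, −13): r = (−77, −11, −50) + λ(−18, −6, −13).
Substitute into the plane: n·(R + λn) = -14 gives 2102 + 529λ = -14, so λ = -4.
Foot = (−77, −11, −50) + (-4)·(−18, −6, −13) = (−5, 13, 2).

(-5, 13, 2)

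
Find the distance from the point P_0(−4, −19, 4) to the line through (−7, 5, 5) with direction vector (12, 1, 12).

√586

Direction vector d = (12, 1, 12).
AP = (3, −24, −1); AP·d = 0, |AP|² = 586, |d|² = 289.
distance² = |AP|² − (AP·d)²/|d|² = 586 − 0/289 = 586, so the distance is √586.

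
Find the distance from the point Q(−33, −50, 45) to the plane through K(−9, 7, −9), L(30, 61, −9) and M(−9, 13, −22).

15/23

KL = (39, 54, 0) and KM = (0, 6, −13), so a normal is n = KL × KM = (−702, 507, 234).
d = |(-702)·(-33) + 507·(-50) + 234·45 − 7761| / √(492804 + 257049 + 54756) = |585| / 897 = 15/23.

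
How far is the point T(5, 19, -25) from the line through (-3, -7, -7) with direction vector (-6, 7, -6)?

2√145

Direction vector d = (-6, 7, -6).
AP = (8, 26, -18), and AP × d = (-30, 156, 212).
|AP × d|² = 70180 and |d|² = 121, so the distance is √(70180/121) = √580 = 2√145.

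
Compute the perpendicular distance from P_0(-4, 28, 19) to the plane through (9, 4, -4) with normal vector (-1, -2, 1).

2√6

The plane has equation n·(r − (9, 4, -4)) = 0, i.e. n·r = -21.
d = |(-1)·(-4) + (-2)·28 + 1·19 − (-21)| / √(1 + 4 + 1) = |-12| / √6 = 2√6.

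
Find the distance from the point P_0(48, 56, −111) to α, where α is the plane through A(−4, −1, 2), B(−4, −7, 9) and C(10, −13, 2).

3

AB = (0, −6, 7) and AC = (14, −12, 0), so a normal is n = AB × AC = (84, 98, 84).
Then n·(48, 56, −111) − (−266) = 462.
|n| = √(7056 + 9604 + 7056) = 154, so the distance is |462|/154 = 3.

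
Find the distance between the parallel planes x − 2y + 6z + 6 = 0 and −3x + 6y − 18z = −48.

22√41/41

Divide the second equation by -3 to match normals: x − 2y + 6z = 16.
With common normal n = (1, −2, 6) (|n| = √41), the distance is |(-6) − 16|/|n| = 22/√41 = 22√41/41.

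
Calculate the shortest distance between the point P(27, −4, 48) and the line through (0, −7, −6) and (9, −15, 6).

9√13

A direction vector is d = (9, −8, 12).
AP = (27, 3, 54); AP·d = 867, |AP|² = 3654, |d|² = 289.
distance² = |AP|² − (AP·d)²/|d|² = 3654 − 751689/289 = 1053, so the distance is 9√13.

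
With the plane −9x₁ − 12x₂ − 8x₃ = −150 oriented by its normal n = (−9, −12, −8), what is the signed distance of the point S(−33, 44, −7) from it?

-25/17

n·S − (-150) = -25.
|n| = 17, so the signed distance is -25/17.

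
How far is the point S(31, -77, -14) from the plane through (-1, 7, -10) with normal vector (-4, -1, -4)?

The plane has equation n·(r − (-1, 7, -10)) = 0, i.e. n·r = 37.
Then n·(31, -77, -14) - 37 = -28.
|n| = √(16 + 1 + 16) = √33, so the distance is |-28|/√33 = 28√33/33.

28√33/33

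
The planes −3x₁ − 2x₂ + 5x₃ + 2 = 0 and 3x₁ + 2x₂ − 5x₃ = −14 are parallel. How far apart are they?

Divide the second equation by -1 to match normals: −3x₁ − 2x₂ + 5x₃ = 14.
With common normal n = (−3, −2, 5) (|n| = √38), the distance is |(-2) − 14|/|n| = 16/√38 = 8√38/19.

16/√38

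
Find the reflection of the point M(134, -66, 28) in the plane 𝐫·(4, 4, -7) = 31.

n = (4, 4, -7), |n|² = 81, n·M − 31 = 45, so t = 45/81 = 5/9.
Foot F = M − (5/9)·n = (1186/9, -614/9, 287/9); the reflection is 2F − M = (1166/9, -634/9, 322/9).

(1166/9, -634/9, 322/9)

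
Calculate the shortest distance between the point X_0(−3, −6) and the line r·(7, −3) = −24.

d = |7·(-3) + (-3)·(-6) − (-24)| / √(49 + 9) = |21|/√58 = 21/√58.

21/√58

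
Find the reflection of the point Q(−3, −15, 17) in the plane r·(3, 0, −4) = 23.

n = (3, 0, −4), |n|² = 25, n·Q − 23 = -100, so t = -100/25 = -4.
Foot F = Q − (-4)·n = (9, −15, 1); the reflection is 2F − Q = (21, −15, −15).

(21, -15, -15)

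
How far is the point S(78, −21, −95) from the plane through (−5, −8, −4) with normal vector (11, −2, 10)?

The plane has equation n·(r − (−5, −8, −4)) = 0, i.e. n·r = -79.
d = |11·78 + (-2)·(-21) + 10·(-95) − (-79)| / √(121 + 4 + 100) = |29| / 15 = 29/15.

29/15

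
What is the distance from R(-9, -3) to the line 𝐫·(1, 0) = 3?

d = |1·(-9) + 0·(-3) − 3| / √(1 + 0) = |-12|/1 = 12.

12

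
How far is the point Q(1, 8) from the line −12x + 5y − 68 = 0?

The normal to the line is n = (−12, 5) with |n| = 13.
|n·Q − 68| = |28 − 68| = 40, so the distance is 40/13.

40/13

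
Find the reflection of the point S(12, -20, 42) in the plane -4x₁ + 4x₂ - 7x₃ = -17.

(-28, 20, -28)

n = (-4, 4, -7), |n|² = 81, n·S − (-17) = -405, so t = -405/81 = -5.
Foot F = S − (-5)·n = (-8, 0, 7); the reflection is 2F − S = (-28, 20, -28).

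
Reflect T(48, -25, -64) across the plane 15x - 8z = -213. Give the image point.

n = (15, 0, -8), |n|² = 289, n·T − (-213) = 1445, so t = 1445/289 = 5.
Foot F = T − 5·n = (-27, -25, -24); the reflection is 2F − T = (-102, -25, 16).

(-102, -25, 16)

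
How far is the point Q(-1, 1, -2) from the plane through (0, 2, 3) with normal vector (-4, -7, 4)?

The plane has equation n·(r − (0, 2, 3)) = 0, i.e. n·r = -2.
d = |(-4)·(-1) + (-7)·1 + 4·(-2) − (-2)| / √(16 + 49 + 16) = |-9| / 9 = 1.

1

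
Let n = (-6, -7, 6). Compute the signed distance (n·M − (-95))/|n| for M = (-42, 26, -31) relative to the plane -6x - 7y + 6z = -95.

-21/11

n·M − (-95) = -21.
|n| = 11, so the signed distance is -21/11.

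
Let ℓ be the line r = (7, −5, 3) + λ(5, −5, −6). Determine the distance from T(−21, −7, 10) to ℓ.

√493

Direction vector d = (5, −5, −6).
AP = (−28, −2, 7); AP·d = -172, |AP|² = 837, |d|² = 86.
distance² = |AP|² − (AP·d)²/|d|² = 837 − 29584/86 = 493, so the distance is √493.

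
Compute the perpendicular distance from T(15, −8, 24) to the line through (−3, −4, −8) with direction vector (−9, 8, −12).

4√13

Direction vector d = (−9, 8, −12).
AP = (18, −4, 32); AP·d = -578, |AP|² = 1364, |d|² = 289.
distance² = |AP|² − (AP·d)²/|d|² = 1364 − 334084/289 = 208, so the distance is 4√13.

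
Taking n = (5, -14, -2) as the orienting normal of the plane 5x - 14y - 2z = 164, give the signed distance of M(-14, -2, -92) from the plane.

n·M − 164 = -22.
|n| = 15, so the signed distance is -22/15.

-22/15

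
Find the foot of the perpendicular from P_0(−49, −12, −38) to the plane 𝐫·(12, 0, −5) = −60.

(-25, -12, -48)

n = (12, 0, −5), |n|² = 169, and n·P_0 − (-60) = -338.
t = -338/169 = -2, so the foot is P_0 − t·n = (−49, −12, −38) − (-2)·(12, 0, −5) = (−25, −12, −48).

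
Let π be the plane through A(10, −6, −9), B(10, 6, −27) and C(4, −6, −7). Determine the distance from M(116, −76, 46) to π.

AB = (0, 12, −18) and AC = (−6, 0, 2), so a normal is n = AB × AC = (24, 108, 72).
Then n·(116, −76, 46) − (−1056) = −1056.
|n| = √(576 + 11664 + 5184) = 132, so the distance is |-1056|/132 = 8.

8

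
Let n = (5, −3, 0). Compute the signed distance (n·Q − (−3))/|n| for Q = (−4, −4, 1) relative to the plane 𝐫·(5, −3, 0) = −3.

n·Q − (-3) = -5.
|n| = √34, so the signed distance is -5/√34.

-5/√34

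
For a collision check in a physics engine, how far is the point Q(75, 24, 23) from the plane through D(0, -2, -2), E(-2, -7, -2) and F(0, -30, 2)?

DE = (-2, -5, 0) and DF = (0, -28, 4), so a normal is n = DE × DF = (-20, 8, 56).
d = |(-20)·75 + 8·24 + 56·23 − (-128)| / √(400 + 64 + 3136) = |108| / 60 = 9/5.

9/5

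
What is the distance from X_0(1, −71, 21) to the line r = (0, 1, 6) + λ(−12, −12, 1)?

53

Direction vector d = (−12, −12, 1).
AP = (1, −72, 15), and AP × d = (108, −181, −876).
|AP × d|² = 811801 and |d|² = 289, so the distance is √(811801/289) = √2809 = 53.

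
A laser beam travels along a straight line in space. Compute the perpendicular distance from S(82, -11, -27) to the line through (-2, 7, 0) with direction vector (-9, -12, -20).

3√901

Direction vector d = (-9, -12, -20).
AP = (84, -18, -27), and AP × d = (36, 1923, -1170).
|AP × d|² = 5068125 and |d|² = 625, so the distance is √(5068125/625) = √8109 = 3√901.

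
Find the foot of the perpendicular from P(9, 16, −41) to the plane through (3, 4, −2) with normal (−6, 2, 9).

The perpendicular from P has direction n = (−6, 2, 9): r = (9, 16, −41) + λ(−6, 2, 9).
Substitute into the plane: n·(P + λn) = -28 gives -391 + 121λ = -28, so λ = 3.
Foot = (9, 16, −41) + 3·(−6, 2, 9) = (−9, 22, −14).

(-9, 22, -14)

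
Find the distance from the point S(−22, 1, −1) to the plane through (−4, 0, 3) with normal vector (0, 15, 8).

The plane has equation n·(r − (−4, 0, 3)) = 0, i.e. n·r = 24.
d = |15·1 + 8·(-1) − 24| / √(0 + 225 + 64) = |-17| / 17 = 1.

1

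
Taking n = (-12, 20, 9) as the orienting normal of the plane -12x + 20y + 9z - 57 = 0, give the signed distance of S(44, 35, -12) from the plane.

n·S − 57 = 7.
|n| = 25, so the signed distance is 7/25.

7/25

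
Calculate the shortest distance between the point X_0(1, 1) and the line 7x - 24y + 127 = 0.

d = |7·1 + (-24)·1 − (-127)| / √(49 + 576) = |110|/25 = 22/5.

22/5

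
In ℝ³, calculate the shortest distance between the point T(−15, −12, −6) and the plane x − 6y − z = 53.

Normal vector n = (1, −6, −1), and n·(−15, −12, −6) − 53 = 10.
|n| = √(1 + 36 + 1) = √38, so the distance is |10|/√38 = 5√38/19.

5√38/19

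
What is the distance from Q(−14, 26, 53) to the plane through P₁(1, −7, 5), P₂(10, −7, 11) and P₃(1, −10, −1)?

24/7

P₁P₂ = (9, 0, 6) and P₁P₃ = (0, −3, −6), so a normal is n = P₁P₂ × P₁P₃ = (18, 54, −27).
Then n·(−14, 26, 53) − (−495) = 216.
|n| = √(324 + 2916 + 729) = 63, so the distance is |216|/63 = 24/7.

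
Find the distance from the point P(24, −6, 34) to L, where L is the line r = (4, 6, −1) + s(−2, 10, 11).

Direction vector d = (−2, 10, 11).
AP = (20, −12, 35); AP·d = 225, |AP|² = 1769, |d|² = 225.
distance² = |AP|² − (AP·d)²/|d|² = 1769 − 50625/225 = 1544, so the distance is 2√386.

2√386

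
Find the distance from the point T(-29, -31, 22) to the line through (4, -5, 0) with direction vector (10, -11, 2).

√2249

Direction vector d = (10, -11, 2).
AP = (-33, -26, 22), and AP × d = (190, 286, 623).
|AP × d|² = 506025 and |d|² = 225, so the distance is √(506025/225) = √2249.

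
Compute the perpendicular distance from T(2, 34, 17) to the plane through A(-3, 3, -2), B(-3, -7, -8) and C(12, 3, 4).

AB = (0, -10, -6) and AC = (15, 0, 6), so a normal is n = AB × AC = (-60, -90, 150).
d = |(-60)·2 + (-90)·34 + 150·17 − (-390)| / √(3600 + 8100 + 22500) = |-240| / (30√38) = 4√38/19.

8/√38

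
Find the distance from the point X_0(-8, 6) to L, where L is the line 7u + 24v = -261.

d = |7·(-8) + 24·6 − (-261)| / √(49 + 576) = |349|/25 = 349/25.

349/25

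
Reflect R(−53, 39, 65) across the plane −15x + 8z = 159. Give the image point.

n = (−15, 0, 8), |n|² = 289, n·R − 159 = 1156, so t = 1156/289 = 4.
Foot F = R − 4·n = (7, 39, 33); the reflection is 2F − R = (67, 39, 1).

(67, 39, 1)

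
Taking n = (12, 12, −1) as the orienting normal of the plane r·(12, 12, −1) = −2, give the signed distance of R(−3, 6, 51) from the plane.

n·R − (-2) = -13.
|n| = 17, so the signed distance is -13/17.

-13/17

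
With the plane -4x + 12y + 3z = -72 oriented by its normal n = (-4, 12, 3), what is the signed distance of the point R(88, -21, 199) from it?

5

n·R − (-72) = 65.
|n| = 13, so the signed distance is 65/13 = 5.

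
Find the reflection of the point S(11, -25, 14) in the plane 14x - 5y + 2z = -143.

n = (14, -5, 2), |n|² = 225, n·S − (-143) = 450, so t = 450/225 = 2.
Foot F = S − 2·n = (-17, -15, 10); the reflection is 2F − S = (-45, -5, 6).

(-45, -5, 6)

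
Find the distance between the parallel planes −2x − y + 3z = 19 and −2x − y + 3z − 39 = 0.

10√14/7

With common normal n = (−2, −1, 3) (|n| = √14), the distance is |19 − 39|/|n| = 20/√14 = 10√14/7.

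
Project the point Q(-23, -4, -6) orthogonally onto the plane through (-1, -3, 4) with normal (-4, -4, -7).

(-15, 4, 8)

The perpendicular from Q has direction n = (-4, -4, -7): r = (-23, -4, -6) + μ(-4, -4, -7).
Substitute into the plane: n·(Q + μn) = -12 gives 150 + 81μ = -12, so μ = -2.
Foot = (-23, -4, -6) + (-2)·(-4, -4, -7) = (-15, 4, 8).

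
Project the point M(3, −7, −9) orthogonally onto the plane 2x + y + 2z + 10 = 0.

The perpendicular from M has direction n = (2, 1, 2): r = (3, −7, −9) + μ(2, 1, 2).
Substitute into the plane: n·(M + μn) = -10 gives -19 + 9μ = -10, so μ = 1.
Foot = (3, −7, −9) + 1·(2, 1, 2) = (5, −6, −7).

(5, -6, -7)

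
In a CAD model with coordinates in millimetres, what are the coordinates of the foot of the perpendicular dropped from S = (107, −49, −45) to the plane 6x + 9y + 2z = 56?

n = (6, 9, 2), |n|² = 121, and n·S − 56 = 55.
t = 55/121 = 5/11, so the foot is S − t·n = (107, −49, −45) − (5/11)·(6, 9, 2) = (1147/11, −584/11, −505/11).

(1147/11, -584/11, -505/11)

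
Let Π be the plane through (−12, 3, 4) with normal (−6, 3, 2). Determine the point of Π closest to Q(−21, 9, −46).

n = (−6, 3, 2), |n|² = 49, and n·Q − 89 = -28.
t = -28/49 = -4/7, so the foot is Q − t·n = (−21, 9, −46) − (-4/7)·(−6, 3, 2) = (−171/7, 75/7, −314/7).

(-171/7, 75/7, -314/7)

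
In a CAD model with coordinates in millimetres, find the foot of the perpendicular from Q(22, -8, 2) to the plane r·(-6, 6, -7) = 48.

The perpendicular from Q has direction n = (-6, 6, -7): r = (22, -8, 2) + t(-6, 6, -7).
Substitute into the plane: n·(Q + tn) = 48 gives -194 + 121t = 48, so t = 2.
Foot = (22, -8, 2) + 2·(-6, 6, -7) = (10, 4, -12).

(10, 4, -12)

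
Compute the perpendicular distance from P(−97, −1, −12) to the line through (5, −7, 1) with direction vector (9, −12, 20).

Direction vector d = (9, −12, 20).
AP = (−102, 6, −13); AP·d = -1250, |AP|² = 10609, |d|² = 625.
distance² = |AP|² − (AP·d)²/|d|² = 10609 − 1562500/625 = 8109, so the distance is 3√901.

3√901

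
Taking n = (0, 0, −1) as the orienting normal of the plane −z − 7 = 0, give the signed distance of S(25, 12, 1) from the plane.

-8

n·S − 7 = -8.
|n| = 1, so the signed distance is -8/1 = -8.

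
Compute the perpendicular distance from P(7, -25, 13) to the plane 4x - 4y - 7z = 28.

Normal vector n = (4, -4, -7), and n·(7, -25, 13) - 28 = 9.
|n| = √(16 + 16 + 49) = 9, so the distance is |9|/9 = 1.

1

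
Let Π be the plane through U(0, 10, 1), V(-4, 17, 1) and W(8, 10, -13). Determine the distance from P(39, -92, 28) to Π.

3

UV = (-4, 7, 0) and UW = (8, 0, -14), so a normal is n = UV × UW = (-98, -56, -56).
d = |(-98)·39 + (-56)·(-92) + (-56)·28 − (-616)| / √(9604 + 3136 + 3136) = |378| / 126 = 3.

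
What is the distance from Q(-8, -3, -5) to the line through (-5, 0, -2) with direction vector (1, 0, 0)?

Direction vector d = (1, 0, 0).
AP = (-3, -3, -3), and AP × d = (0, -3, 3).
|AP × d|² = 18 and |d|² = 1, so the distance is √18 = 3√2.

3√2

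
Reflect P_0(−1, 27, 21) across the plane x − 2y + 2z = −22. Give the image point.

n = (1, −2, 2), |n|² = 9, n·P_0 − (-22) = 9, so t = 9/9 = 1.
Foot F = P_0 − 1·n = (−2, 29, 19); the reflection is 2F − P_0 = (−3, 31, 17).

(-3, 31, 17)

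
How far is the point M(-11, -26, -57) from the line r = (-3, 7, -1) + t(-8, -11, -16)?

8√5

Direction vector d = (-8, -11, -16).
AP = (-8, -33, -56), and AP × d = (-88, 320, -176).
|AP × d|² = 141120 and |d|² = 441, so the distance is √(141120/441) = √320 = 8√5.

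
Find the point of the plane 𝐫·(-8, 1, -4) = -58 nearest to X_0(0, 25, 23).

(-8/9, 226/9, 203/9)

n = (-8, 1, -4), |n|² = 81, and n·X_0 − (-58) = -9.
t = -9/81 = -1/9, so the foot is X_0 − t·n = (0, 25, 23) − (-1/9)·(-8, 1, -4) = (-8/9, 226/9, 203/9).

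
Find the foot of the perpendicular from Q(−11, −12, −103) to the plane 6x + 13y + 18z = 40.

The perpendicular from Q has direction n = (6, 13, 18): r = (−11, −12, −103) + μ(6, 13, 18).
Substitute into the plane: n·(Q + μn) = 40 gives -2076 + 529μ = 40, so μ = 4.
Foot = (−11, −12, −103) + 4·(6, 13, 18) = (13, 40, −31).

(13, 40, -31)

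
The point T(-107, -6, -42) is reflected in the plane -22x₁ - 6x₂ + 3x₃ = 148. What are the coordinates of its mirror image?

With n = (-22, -6, 3), the signed offset is (n·T − 148)/|n|² = 2116/529 = 4.
T' = T − 2t·n = (-107, -6, -42) − 8·(-22, -6, 3) = (69, 42, -66).

(69, 42, -66)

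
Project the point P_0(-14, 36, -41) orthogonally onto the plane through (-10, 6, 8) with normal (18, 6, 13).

The perpendicular from P_0 has direction n = (18, 6, 13): r = (-14, 36, -41) + λ(18, 6, 13).
Substitute into the plane: n·(P_0 + λn) = -40 gives -569 + 529λ = -40, so λ = 1.
Foot = (-14, 36, -41) + 1·(18, 6, 13) = (4, 42, -28).

(4, 42, -28)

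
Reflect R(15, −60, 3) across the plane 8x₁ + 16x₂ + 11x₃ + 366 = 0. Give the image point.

With n = (8, 16, 11), the signed offset is (n·R − (-366))/|n|² = -441/441 = -1.
R' = R − 2t·n = (15, −60, 3) − (-2)·(8, 16, 11) = (31, −28, 25).

(31, -28, 25)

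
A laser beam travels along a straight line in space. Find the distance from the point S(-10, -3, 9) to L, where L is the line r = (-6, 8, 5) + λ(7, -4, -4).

Direction vector d = (7, -4, -4).
AP = (-4, -11, 4), and AP × d = (60, 12, 93).
|AP × d|² = 12393 and |d|² = 81, so the distance is √(12393/81) = √153 = 3√17.

3√17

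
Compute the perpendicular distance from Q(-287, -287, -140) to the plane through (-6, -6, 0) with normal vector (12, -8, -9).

The plane has equation n·(r − (-6, -6, 0)) = 0, i.e. n·r = -24.
Then n·(-287, -287, -140) - (-24) = 136.
|n| = √(144 + 64 + 81) = 17, so the distance is |136|/17 = 8.

8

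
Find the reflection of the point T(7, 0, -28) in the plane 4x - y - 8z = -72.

With n = (4, -1, -8), the signed offset is (n·T − (-72))/|n|² = 324/81 = 4.
T' = T − 2t·n = (7, 0, -28) − 8·(4, -1, -8) = (-25, 8, 36).

(-25, 8, 36)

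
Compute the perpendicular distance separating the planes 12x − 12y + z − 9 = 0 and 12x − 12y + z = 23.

14/17

Both planes have normal n = (12, −12, 1), |n| = 17. Any point on the first plane is at distance |23 − 9|/|n| = 14/17 from the second.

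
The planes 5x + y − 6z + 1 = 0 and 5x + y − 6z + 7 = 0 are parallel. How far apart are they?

6/√62

Both planes have normal n = (5, 1, −6), |n| = √62. Any point on the first plane is at distance |(-7) − (-1)|/|n| = 6/√62 = 3√62/31 from the second.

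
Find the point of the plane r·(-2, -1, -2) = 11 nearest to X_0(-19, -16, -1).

(-9, -11, 9)

The perpendicular from X_0 has direction n = (-2, -1, -2): r = (-19, -16, -1) + t(-2, -1, -2).
Substitute into the plane: n·(X_0 + tn) = 11 gives 56 + 9t = 11, so t = -5.
Foot = (-19, -16, -1) + (-5)·(-2, -1, -2) = (-9, -11, 9).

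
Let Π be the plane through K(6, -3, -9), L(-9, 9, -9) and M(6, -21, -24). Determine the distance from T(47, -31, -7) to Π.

12/√77

KL = (-15, 12, 0) and KM = (0, -18, -15), so a normal is n = KL × KM = (-180, -225, 270).
d = |(-180)·47 + (-225)·(-31) + 270·(-7) − (-2835)| / √(32400 + 50625 + 72900) = |-540| / (45√77) = 12/√77.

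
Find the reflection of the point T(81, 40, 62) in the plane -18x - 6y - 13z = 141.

(-99, -20, -68)

With n = (-18, -6, -13), the signed offset is (n·T − 141)/|n|² = -2645/529 = -5.
T' = T − 2t·n = (81, 40, 62) − (-10)·(-18, -6, -13) = (-99, -20, -68).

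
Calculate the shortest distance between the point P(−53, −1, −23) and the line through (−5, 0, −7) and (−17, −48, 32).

√2561

A direction vector is d = (−12, −48, 39).
AP = (−48, −1, −16); AP·d = 0, |AP|² = 2561, |d|² = 3969.
distance² = |AP|² − (AP·d)²/|d|² = 2561 − 0/3969 = 2561, so the distance is √2561.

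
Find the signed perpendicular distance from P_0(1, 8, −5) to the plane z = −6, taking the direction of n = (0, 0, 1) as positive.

n·P_0 − (-6) = 1.
|n| = 1, so the signed distance is 1/1 = 1.

1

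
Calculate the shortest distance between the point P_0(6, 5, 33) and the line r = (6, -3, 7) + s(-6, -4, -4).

Direction vector d = (-6, -4, -4).
AP = (0, 8, 26), and AP × d = (72, -156, 48).
|AP × d|² = 31824 and |d|² = 68, so the distance is √(31824/68) = √468 = 6√13.

6√13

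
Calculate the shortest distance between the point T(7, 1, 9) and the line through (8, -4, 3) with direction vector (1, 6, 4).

Direction vector d = (1, 6, 4).
AP = (-1, 5, 6), and AP × d = (-16, 10, -11).
|AP × d|² = 477 and |d|² = 53, so the distance is √(477/53) = √9 = 3.

3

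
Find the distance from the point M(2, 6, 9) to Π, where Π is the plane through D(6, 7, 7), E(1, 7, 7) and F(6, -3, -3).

DE = (-5, 0, 0) and DF = (0, -10, -10), so a normal is n = DE × DF = (0, -50, 50).
Then n·(2, 6, 9) - 0 = 150.
|n| = √(0 + 2500 + 2500) = 50√2, so the distance is |150|/(50√2) = 3√2/2.

3/√2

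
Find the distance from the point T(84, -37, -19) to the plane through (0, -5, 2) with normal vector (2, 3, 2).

The plane has equation n·(r − (0, -5, 2)) = 0, i.e. n·r = -11.
n = (2, 3, 2); n·P − (-11) = 30; |n| = √17; distance = 30/√17 = 30√17/17.

30√17/17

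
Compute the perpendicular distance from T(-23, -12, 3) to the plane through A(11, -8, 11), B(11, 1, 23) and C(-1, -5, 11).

AB = (0, 9, 12) and AC = (-12, 3, 0), so a normal is n = AB × AC = (-36, -144, 108).
Then n·(-23, -12, 3) - 1944 = 936.
|n| = √(1296 + 20736 + 11664) = 36√26, so the distance is |936|/(36√26) = √26.

√26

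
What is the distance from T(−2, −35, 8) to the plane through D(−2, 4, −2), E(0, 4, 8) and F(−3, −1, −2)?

DE = (2, 0, 10) and DF = (−1, −5, 0), so a normal is n = DE × DF = (50, −10, −10).
n = (50, −10, −10); n·P − (-120) = 290; |n| = 30√3; distance = 290/(30√3) = 29√3/9.

29/(3√3)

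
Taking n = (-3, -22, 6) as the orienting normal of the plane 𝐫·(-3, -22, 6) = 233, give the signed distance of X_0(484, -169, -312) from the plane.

7

n·X_0 − 233 = 161.
|n| = 23, so the signed distance is 161/23 = 7.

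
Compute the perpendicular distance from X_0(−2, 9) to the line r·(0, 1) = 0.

9

d = |0·(-2) + 1·9 − 0| / √(0 + 1) = |9|/1 = 9.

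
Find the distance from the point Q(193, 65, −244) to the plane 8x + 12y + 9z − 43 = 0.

Normal vector n = (8, 12, 9), and n·(193, 65, −244) − 43 = 85.
|n| = √(64 + 144 + 81) = 17, so the distance is |85|/17 = 5.

5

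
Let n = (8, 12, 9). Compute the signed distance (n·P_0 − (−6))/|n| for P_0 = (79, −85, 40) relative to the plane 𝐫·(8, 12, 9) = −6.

n·P_0 − (-6) = -22.
|n| = 17, so the signed distance is -22/17.

-22/17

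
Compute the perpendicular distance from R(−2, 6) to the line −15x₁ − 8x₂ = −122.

104/17

The normal to the line is n = (−15, −8) with |n| = 17.
|n·R − (-122)| = |-18 − (-122)| = 104, so the distance is 104/17.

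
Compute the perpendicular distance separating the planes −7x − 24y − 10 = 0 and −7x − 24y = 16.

6/25

With common normal n = (−7, −24, 0) (|n| = 25), the distance is |10 − 16|/|n| = 6/25.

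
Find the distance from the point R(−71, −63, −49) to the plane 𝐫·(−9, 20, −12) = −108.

Normal vector n = (−9, 20, −12), and n·(−71, −63, −49) − (−108) = 75.
|n| = √(81 + 400 + 144) = 25, so the distance is |75|/25 = 3.

3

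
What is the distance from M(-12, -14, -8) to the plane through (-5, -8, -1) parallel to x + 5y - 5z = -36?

Parallel planes share the normal n = (1, 5, -5); since (-5, -8, -1) lies on the plane, its equation is x + 5y - 5z = -40.
n = (1, 5, -5); n·P − (-40) = -2; |n| = √51; distance = 2/√51 = 2√51/51.

2√51/51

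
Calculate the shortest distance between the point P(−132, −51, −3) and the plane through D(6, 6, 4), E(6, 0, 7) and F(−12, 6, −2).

9

DE = (0, −6, 3) and DF = (−18, 0, −6), so a normal is n = DE × DF = (36, −54, −108).
Then n·(−132, −51, −3) − (−540) = −1134.
|n| = √(1296 + 2916 + 11664) = 126, so the distance is |-1134|/126 = 9.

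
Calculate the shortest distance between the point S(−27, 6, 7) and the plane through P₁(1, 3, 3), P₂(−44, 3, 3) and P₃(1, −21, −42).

P₁P₂ = (−45, 0, 0) and P₁P₃ = (0, −24, −45), so a normal is n = P₁P₂ × P₁P₃ = (0, −2025, 1080).
d = |(-2025)·6 + 1080·7 − (-2835)| / √(0 + 4100625 + 1166400) = |-1755| / 2295 = 13/17.

13/17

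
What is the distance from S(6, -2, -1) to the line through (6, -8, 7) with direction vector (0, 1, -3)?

√10

Direction vector d = (0, 1, -3).
AP = (0, 6, -8), and AP × d = (-10, 0, 0).
|AP × d|² = 100 and |d|² = 10, so the distance is √(100/10) = √10.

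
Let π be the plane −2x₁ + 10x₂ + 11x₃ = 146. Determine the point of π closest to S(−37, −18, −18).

(-41, 2, 4)

n = (−2, 10, 11), |n|² = 225, and n·S − 146 = -450.
t = -450/225 = -2, so the foot is S − t·n = (−37, −18, −18) − (-2)·(−2, 10, 11) = (−41, 2, 4).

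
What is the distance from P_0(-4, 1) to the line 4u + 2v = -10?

2√5/5

The normal to the line is n = (4, 2) with |n| = 2√5.
|n·P_0 − (-10)| = |-14 − (-10)| = 4, so the distance is 4/(2√5) = 2/√5.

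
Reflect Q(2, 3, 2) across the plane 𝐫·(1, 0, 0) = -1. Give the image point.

With n = (1, 0, 0), the signed offset is (n·Q − (-1))/|n|² = 3/1 = 3.
Q' = Q − 2t·n = (2, 3, 2) − 6·(1, 0, 0) = (-4, 3, 2).

(-4, 3, 2)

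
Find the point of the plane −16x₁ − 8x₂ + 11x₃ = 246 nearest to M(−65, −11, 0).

The perpendicular from M has direction n = (−16, −8, 11): r = (−65, −11, 0) + λ(−16, −8, 11).
Substitute into the plane: n·(M + λn) = 246 gives 1128 + 441λ = 246, so λ = -2.
Foot = (−65, −11, 0) + (-2)·(−16, −8, 11) = (−33, 5, −22).

(-33, 5, -22)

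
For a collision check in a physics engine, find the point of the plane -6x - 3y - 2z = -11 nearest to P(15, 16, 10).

(-3, 7, 4)

n = (-6, -3, -2), |n|² = 49, and n·P − (-11) = -147.
t = -147/49 = -3, so the foot is P − t·n = (15, 16, 10) − (-3)·(-6, -3, -2) = (-3, 7, 4).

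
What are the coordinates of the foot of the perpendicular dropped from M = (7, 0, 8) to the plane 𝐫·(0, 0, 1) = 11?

(7, 0, 11)

n = (0, 0, 1), |n|² = 1, and n·M − 11 = -3.
t = -3/1 = -3, so the foot is M − t·n = (7, 0, 8) − (-3)·(0, 0, 1) = (7, 0, 11).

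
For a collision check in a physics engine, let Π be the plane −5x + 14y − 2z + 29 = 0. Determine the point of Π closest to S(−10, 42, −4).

(5, 0, 2)

n = (−5, 14, −2), |n|² = 225, and n·S − (-29) = 675.
t = 675/225 = 3, so the foot is S − t·n = (−10, 42, −4) − 3·(−5, 14, −2) = (5, 0, 2).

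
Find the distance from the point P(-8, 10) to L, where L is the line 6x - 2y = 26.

The normal to the line is n = (6, -2) with |n| = 2√10.
|n·P − 26| = |-68 − 26| = 94, so the distance is 94/(2√10) = 47√10/10.

47√10/10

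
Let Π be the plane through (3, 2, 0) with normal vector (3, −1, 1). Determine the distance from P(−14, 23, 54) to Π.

18√11/11

The plane has equation n·(r − (3, 2, 0)) = 0, i.e. n·r = 7.
n = (3, −1, 1); n·P − 7 = -18; |n| = √11; distance = 18/√11 = 18√11/11.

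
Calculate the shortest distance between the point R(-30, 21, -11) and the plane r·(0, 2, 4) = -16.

d = |2·21 + 4·(-11) − (-16)| / √(0 + 4 + 16) = |14| / (2√5) = 7√5/5.

7/√5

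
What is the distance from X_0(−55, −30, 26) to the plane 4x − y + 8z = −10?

Normal vector n = (4, −1, 8), and n·(−55, −30, 26) − (−10) = 28.
|n| = √(16 + 1 + 64) = 9, so the distance is |28|/9 = 28/9.

28/9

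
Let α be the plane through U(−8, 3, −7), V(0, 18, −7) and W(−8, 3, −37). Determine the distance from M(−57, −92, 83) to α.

25/17

UV = (8, 15, 0) and UW = (0, 0, −30), so a normal is n = UV × UW = (−450, 240, 0).
Then n·(−57, −92, 83) − 4320 = −750.
|n| = √(202500 + 57600 + 0) = 510, so the distance is |-750|/510 = 25/17.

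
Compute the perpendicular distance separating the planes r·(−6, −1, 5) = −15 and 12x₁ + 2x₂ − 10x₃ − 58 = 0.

Divide the second equation by -2 to match normals: −6x₁ − x₂ + 5x₃ = -29.
Both planes have normal n = (−6, −1, 5), |n| = √62. Any point on the first plane is at distance |(-29) − (-15)|/|n| = 14/√62 from the second.

14/√62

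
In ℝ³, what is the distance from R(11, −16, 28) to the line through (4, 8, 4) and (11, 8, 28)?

A direction vector is d = (7, 0, 24).
AP = (7, −24, 24); AP·d = 625, |AP|² = 1201, |d|² = 625.
distance² = |AP|² − (AP·d)²/|d|² = 1201 − 390625/625 = 576, so the distance is 24.

24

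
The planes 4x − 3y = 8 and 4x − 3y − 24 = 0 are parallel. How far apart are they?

16/5

Both planes have normal n = (4, −3, 0), |n| = 5. Any point on the first plane is at distance |24 − 8|/|n| = 16/5 from the second.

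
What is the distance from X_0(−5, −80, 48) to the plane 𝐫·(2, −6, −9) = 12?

26/11

d = |2·(-5) + (-6)·(-80) + (-9)·48 − 12| / √(4 + 36 + 81) = |26| / 11 = 26/11.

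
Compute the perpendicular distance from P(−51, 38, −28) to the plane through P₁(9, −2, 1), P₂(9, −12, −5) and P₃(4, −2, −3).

5/√2

P₁P₂ = (0, −10, −6) and P₁P₃ = (−5, 0, −4), so a normal is n = P₁P₂ × P₁P₃ = (40, 30, −50).
Then n·(−51, 38, −28) − 250 = 250.
|n| = √(1600 + 900 + 2500) = 50√2, so the distance is |250|/(50√2) = 5√2/2.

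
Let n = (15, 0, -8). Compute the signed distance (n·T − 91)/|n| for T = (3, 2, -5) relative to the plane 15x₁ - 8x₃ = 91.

n·T − 91 = -6.
|n| = 17, so the signed distance is -6/17.

-6/17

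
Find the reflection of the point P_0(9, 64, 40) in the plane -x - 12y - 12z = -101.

n = (-1, -12, -12), |n|² = 289, n·P_0 − (-101) = -1156, so t = -1156/289 = -4.
Foot F = P_0 − (-4)·n = (5, 16, -8); the reflection is 2F − P_0 = (1, -32, -56).

(1, -32, -56)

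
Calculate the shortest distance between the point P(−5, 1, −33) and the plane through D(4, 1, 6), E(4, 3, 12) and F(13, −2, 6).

DE = (0, 2, 6) and DF = (9, −3, 0), so a normal is n = DE × DF = (18, 54, −18).
Then n·(−5, 1, −33) − 18 = 540.
|n| = √(324 + 2916 + 324) = 18√11, so the distance is |540|/(18√11) = 30√11/11.

30/√11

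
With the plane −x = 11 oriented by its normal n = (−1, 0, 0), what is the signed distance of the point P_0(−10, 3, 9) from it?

n·P_0 − 11 = -1.
|n| = 1, so the signed distance is -1/1 = -1.

-1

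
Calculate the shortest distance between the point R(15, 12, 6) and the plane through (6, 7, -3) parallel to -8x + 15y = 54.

3/17

Parallel planes share the normal n = (-8, 15, 0); since (6, 7, -3) lies on the plane, its equation is -8x + 15y = 57.
Then n·(15, 12, 6) - 57 = 3.
|n| = √(64 + 225 + 0) = 17, so the distance is |3|/17 = 3/17.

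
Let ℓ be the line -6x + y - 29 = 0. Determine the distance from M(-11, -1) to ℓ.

36/√37

d = |(-6)·(-11) + 1·(-1) − 29| / √(36 + 1) = |36|/√37 = 36/√37.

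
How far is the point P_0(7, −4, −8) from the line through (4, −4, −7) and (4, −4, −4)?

A direction vector is d = (0, 0, 3).
AP = (3, 0, −1), and AP × d = (0, −9, 0).
|AP × d|² = 81 and |d|² = 9, so the distance is √(81/9) = √9 = 3.

3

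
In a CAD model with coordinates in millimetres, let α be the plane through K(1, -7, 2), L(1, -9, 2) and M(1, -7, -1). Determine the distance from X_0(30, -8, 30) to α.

29

KL = (0, -2, 0) and KM = (0, 0, -3), so a normal is n = KL × KM = (6, 0, 0).
n = (6, 0, 0); n·P − 6 = 174; |n| = 6; distance = 174/6 = 29.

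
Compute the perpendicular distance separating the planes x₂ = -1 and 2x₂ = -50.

Divide the second equation by 2 to match normals: x₂ = -25.
Both planes have normal n = (0, 1, 0), |n| = 1. Any point on the first plane is at distance |(-25) − (-1)|/|n| = 24/1 = 24 from the second.

24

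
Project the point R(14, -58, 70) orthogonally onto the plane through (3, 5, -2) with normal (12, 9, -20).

The perpendicular from R has direction n = (12, 9, -20): r = (14, -58, 70) + μ(12, 9, -20).
Substitute into the plane: n·(R + μn) = 121 gives -1754 + 625μ = 121, so μ = 3.
Foot = (14, -58, 70) + 3·(12, 9, -20) = (50, -31, 10).

(50, -31, 10)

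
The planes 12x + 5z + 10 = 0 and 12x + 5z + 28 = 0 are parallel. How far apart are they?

18/13

Both planes have normal n = (12, 0, 5), |n| = 13. Any point on the first plane is at distance |(-28) − (-10)|/|n| = 18/13 from the second.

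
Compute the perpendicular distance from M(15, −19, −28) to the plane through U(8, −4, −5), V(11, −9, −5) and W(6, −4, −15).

13/√35

UV = (3, −5, 0) and UW = (−2, 0, −10), so a normal is n = UV × UW = (50, 30, −10).
d = |50·15 + 30·(-19) + (-10)·(-28) − 330| / √(2500 + 900 + 100) = |130| / (10√35) = 13/√35.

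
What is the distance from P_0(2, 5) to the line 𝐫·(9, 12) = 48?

2

The normal to the line is n = (9, 12) with |n| = 15.
|n·P_0 − 48| = |78 − 48| = 30, so the distance is 30/15 = 2.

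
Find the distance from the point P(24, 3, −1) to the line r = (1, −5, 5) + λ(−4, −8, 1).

√305

Direction vector d = (−4, −8, 1).
AP = (23, 8, −6), and AP × d = (−40, 1, −152).
|AP × d|² = 24705 and |d|² = 81, so the distance is √(24705/81) = √305.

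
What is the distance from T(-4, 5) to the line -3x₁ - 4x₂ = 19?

d = |(-3)·(-4) + (-4)·5 − 19| / √(9 + 16) = |-27|/5 = 27/5.

27/5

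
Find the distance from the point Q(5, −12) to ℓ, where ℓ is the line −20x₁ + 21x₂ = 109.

The normal to the line is n = (−20, 21) with |n| = 29.
|n·Q − 109| = |-352 − 109| = 461, so the distance is 461/29.

461/29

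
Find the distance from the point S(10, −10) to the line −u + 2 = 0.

8

The normal to the line is n = (−1, 0) with |n| = 1.
|n·S − (-2)| = |-10 − (-2)| = 8, so the distance is 8/1 = 8.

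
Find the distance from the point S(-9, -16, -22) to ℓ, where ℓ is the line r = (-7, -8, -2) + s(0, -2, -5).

2

Direction vector d = (0, -2, -5).
AP = (-2, -8, -20); AP·d = 116, |AP|² = 468, |d|² = 29.
distance² = |AP|² − (AP·d)²/|d|² = 468 − 13456/29 = 4, so the distance is 2.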